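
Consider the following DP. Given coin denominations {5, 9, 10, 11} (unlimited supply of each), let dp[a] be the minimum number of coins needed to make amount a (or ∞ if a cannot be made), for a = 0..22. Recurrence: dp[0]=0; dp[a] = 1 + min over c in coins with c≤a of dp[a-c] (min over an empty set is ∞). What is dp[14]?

 a  0  1  2  3  4  5  6  7  8  9 10 11 12 13 14 15 16 17 18 19 20 21 22
dp  0  -  -  -  -  1  -  -  -  1  1  1  -  -  2  2  2  -  2  2  2  2  2
(- denotes ∞ / unreachable)

2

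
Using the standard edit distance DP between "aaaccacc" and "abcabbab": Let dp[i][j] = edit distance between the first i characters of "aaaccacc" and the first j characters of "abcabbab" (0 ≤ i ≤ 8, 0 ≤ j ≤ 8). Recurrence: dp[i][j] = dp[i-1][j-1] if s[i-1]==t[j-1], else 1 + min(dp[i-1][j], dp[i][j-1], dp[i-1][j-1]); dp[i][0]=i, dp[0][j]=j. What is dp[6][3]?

   ''  a  b  c  a  b  b  a  b
''  0  1  2  3  4  5  6  7  8
 a  1  0  1  2  3  4  5  6  7
 a  2  1  1  2  2  3  4  5  6
 a  3  2  2  2  2  3  4  4  5
 c  4  3  3  2  3  3  4  5  5
 c  5  4  4  3  3  4  4  5  6
 a  6  5  5  4  3  4  5  4  5
 c  7  6  6  5  4  4  5  5  5
 c  8  7  7  6  5  5  5  6  6

4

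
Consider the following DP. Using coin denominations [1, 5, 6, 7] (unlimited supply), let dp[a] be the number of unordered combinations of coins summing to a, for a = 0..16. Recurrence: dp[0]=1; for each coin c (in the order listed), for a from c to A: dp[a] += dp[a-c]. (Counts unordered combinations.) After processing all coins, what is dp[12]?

after  coin     0     1     2     3     4     5     6     7     8     9    10    11    12    13    14    15    16
          1     1     1     1     1     1     1     1     1     1     1     1     1     1     1     1     1     1
          5     1     1     1     1     1     2     2     2     2     2     3     3     3     3     3     4     4
          6     1     1     1     1     1     2     3     3     3     3     4     5     6     6     6     7     8
          7     1     1     1     1     1     2     3     4     4     4     5     6     8     9    10    11    12

8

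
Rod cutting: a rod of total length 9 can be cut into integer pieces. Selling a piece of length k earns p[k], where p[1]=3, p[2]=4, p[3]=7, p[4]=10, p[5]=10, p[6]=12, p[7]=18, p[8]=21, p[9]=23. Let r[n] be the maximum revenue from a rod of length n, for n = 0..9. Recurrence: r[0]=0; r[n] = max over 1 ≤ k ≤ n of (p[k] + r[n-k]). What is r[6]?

18

   n    0    1    2    3    4    5    6    7    8    9
r[n]    0    3    6    9   12   15   18   21   24   27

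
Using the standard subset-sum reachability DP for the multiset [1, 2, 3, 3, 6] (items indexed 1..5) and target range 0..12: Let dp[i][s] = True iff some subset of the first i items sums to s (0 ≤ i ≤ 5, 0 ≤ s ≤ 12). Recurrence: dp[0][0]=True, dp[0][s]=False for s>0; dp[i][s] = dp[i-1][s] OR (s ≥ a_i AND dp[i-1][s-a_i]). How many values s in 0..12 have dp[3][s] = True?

i\s   0   1   2   3   4   5   6   7   8   9  10  11  12
  0   T   F   F   F   F   F   F   F   F   F   F   F   F
  1   T   T   F   F   F   F   F   F   F   F   F   F   F
  2   T   T   T   T   F   F   F   F   F   F   F   F   F
  3   T   T   T   T   T   T   T   F   F   F   F   F   F
  4   T   T   T   T   T   T   T   T   T   T   F   F   F
  5   T   T   T   T   T   T   T   T   T   T   T   T   T

7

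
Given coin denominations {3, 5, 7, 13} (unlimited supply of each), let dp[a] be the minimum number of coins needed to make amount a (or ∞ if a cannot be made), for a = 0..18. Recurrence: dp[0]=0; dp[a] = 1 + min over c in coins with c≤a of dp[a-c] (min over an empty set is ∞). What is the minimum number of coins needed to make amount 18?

 a  0  1  2  3  4  5  6  7  8  9 10 11 12 13 14 15 16 17 18
dp  0  -  -  1  -  1  2  1  2  3  2  3  2  1  2  3  2  3  2
(- denotes ∞ / unreachable)

2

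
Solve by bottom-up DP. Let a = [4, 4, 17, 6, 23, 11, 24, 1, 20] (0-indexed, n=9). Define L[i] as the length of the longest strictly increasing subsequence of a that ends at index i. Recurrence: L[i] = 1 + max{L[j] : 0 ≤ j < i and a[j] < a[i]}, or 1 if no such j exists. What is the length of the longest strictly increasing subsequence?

   i    0    1    2    3    4    5    6    7    8
a[i]    4    4   17    6   23   11   24    1   20
L[i]    1    1    2    2    3    3    4    1    4

4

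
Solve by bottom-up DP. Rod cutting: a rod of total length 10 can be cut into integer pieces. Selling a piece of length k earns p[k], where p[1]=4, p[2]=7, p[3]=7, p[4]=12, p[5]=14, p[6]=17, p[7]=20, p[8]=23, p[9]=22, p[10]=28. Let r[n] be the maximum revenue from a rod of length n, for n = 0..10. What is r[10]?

40

   n    0    1    2    3    4    5    6    7    8    9   10
r[n]    0    4    8   12   16   20   24   28   32   36   40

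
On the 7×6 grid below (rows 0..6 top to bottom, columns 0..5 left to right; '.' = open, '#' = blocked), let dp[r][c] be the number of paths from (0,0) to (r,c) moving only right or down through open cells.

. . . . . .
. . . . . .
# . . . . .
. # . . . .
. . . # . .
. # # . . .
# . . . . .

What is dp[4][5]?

r\c   0   1   2   3   4   5
  0   1   1   1   1   1   1
  1   1   2   3   4   5   6
  2   0   2   5   9  14  20
  3   0   0   5  14  28  48
  4   0   0   5   0  28  76
  5   0   0   0   0  28 104
  6   0   0   0   0  28 132

76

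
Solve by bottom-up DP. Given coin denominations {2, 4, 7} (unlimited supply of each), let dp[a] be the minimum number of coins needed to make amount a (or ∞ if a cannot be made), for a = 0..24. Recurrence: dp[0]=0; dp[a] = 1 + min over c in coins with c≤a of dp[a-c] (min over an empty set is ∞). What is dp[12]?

3

 a  0  1  2  3  4  5  6  7  8  9 10 11 12 13 14 15 16 17 18 19 20 21 22 23 24
dp  0  -  1  -  1  -  2  1  2  2  3  2  3  3  2  3  3  4  3  4  4  3  4  4  5
(- denotes ∞ / unreachable)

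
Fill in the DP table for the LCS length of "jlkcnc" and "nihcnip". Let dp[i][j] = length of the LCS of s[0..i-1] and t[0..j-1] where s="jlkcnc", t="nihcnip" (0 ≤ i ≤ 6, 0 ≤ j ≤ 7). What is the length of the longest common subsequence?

   ''  n  i  h  c  n  i  p
''  0  0  0  0  0  0  0  0
 j  0  0  0  0  0  0  0  0
 l  0  0  0  0  0  0  0  0
 k  0  0  0  0  0  0  0  0
 c  0  0  0  0  1  1  1  1
 n  0  1  1  1  1  2  2  2
 c  0  1  1  1  2  2  2  2

2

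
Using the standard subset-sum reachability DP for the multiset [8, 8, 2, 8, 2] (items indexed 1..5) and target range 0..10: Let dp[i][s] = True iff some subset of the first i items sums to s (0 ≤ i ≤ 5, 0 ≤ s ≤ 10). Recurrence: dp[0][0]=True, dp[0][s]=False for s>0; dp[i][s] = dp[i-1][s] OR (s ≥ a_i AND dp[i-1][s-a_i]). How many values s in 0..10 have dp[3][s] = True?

i\s   0   1   2   3   4   5   6   7   8   9  10
  0   T   F   F   F   F   F   F   F   F   F   F
  1   T   F   F   F   F   F   F   F   T   F   F
  2   T   F   F   F   F   F   F   F   T   F   F
  3   T   F   T   F   F   F   F   F   T   F   T
  4   T   F   T   F   F   F   F   F   T   F   T
  5   T   F   T   F   T   F   F   F   T   F   T

4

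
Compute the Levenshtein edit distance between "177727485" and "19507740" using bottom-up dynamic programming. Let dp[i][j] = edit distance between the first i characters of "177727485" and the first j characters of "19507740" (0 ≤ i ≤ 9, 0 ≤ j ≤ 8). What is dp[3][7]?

4

   ''  1  9  5  0  7  7  4  0
''  0  1  2  3  4  5  6  7  8
 1  1  0  1  2  3  4  5  6  7
 7  2  1  1  2  3  3  4  5  6
 7  3  2  2  2  3  3  3  4  5
 7  4  3  3  3  3  3  3  4  5
 2  5  4  4  4  4  4  4  4  5
 7  6  5  5  5  5  4  4  5  5
 4  7  6  6  6  6  5  5  4  5
 8  8  7  7  7  7  6  6  5  5
 5  9  8  8  7  8  7  7  6  6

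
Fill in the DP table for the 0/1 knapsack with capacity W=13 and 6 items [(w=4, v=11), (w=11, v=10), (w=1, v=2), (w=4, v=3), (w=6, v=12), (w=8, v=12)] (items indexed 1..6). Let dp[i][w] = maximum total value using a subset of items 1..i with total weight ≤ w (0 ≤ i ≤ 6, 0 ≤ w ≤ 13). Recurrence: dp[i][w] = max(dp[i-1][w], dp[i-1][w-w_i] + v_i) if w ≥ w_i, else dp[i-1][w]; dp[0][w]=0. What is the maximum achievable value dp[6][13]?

25

i\w   0   1   2   3   4   5   6   7   8   9  10  11  12  13
  0   0   0   0   0   0   0   0   0   0   0   0   0   0   0
  1   0   0   0   0  11  11  11  11  11  11  11  11  11  11
  2   0   0   0   0  11  11  11  11  11  11  11  11  11  11
  3   0   2   2   2  11  13  13  13  13  13  13  13  13  13
  4   0   2   2   2  11  13  13  13  14  16  16  16  16  16
  5   0   2   2   2  11  13  13  14  14  16  23  25  25  25
  6   0   2   2   2  11  13  13  14  14  16  23  25  25  25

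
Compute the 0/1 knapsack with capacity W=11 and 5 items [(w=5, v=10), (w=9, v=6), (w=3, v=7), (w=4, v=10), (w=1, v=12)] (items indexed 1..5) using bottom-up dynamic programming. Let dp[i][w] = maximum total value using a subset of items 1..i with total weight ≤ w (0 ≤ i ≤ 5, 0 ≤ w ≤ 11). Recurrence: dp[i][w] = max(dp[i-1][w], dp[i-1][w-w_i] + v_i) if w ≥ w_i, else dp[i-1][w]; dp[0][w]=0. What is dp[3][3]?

7

i\w   0   1   2   3   4   5   6   7   8   9  10  11
  0   0   0   0   0   0   0   0   0   0   0   0   0
  1   0   0   0   0   0  10  10  10  10  10  10  10
  2   0   0   0   0   0  10  10  10  10  10  10  10
  3   0   0   0   7   7  10  10  10  17  17  17  17
  4   0   0   0   7  10  10  10  17  17  20  20  20
  5   0  12  12  12  19  22  22  22  29  29  32  32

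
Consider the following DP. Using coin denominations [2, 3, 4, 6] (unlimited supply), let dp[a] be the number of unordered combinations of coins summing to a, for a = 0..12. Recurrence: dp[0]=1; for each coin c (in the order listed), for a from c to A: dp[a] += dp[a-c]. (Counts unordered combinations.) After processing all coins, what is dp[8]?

after  coin     0     1     2     3     4     5     6     7     8     9    10    11    12
          2     1     0     1     0     1     0     1     0     1     0     1     0     1
          3     1     0     1     1     1     1     2     1     2     2     2     2     3
          4     1     0     1     1     2     1     3     2     4     3     5     4     7
          6     1     0     1     1     2     1     4     2     5     4     7     5    11

5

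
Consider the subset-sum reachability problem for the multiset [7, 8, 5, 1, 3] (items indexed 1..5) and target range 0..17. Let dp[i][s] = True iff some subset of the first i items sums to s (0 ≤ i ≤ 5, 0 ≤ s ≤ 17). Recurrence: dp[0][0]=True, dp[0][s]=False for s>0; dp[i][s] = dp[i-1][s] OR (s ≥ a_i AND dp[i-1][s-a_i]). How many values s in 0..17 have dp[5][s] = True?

17

i\s   0   1   2   3   4   5   6   7   8   9  10  11  12  13  14  15  16  17
  0   T   F   F   F   F   F   F   F   F   F   F   F   F   F   F   F   F   F
  1   T   F   F   F   F   F   F   T   F   F   F   F   F   F   F   F   F   F
  2   T   F   F   F   F   F   F   T   T   F   F   F   F   F   F   T   F   F
  3   T   F   F   F   F   T   F   T   T   F   F   F   T   T   F   T   F   F
  4   T   T   F   F   F   T   T   T   T   T   F   F   T   T   T   T   T   F
  5   T   T   F   T   T   T   T   T   T   T   T   T   T   T   T   T   T   T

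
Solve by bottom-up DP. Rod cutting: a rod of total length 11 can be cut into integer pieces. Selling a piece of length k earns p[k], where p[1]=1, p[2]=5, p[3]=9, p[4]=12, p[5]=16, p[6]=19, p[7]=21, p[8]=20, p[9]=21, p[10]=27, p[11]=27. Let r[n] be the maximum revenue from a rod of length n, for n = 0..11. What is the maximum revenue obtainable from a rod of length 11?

35

   n    0    1    2    3    4    5    6    7    8    9   10   11
r[n]    0    1    5    9   12   16   19   21   25   28   32   35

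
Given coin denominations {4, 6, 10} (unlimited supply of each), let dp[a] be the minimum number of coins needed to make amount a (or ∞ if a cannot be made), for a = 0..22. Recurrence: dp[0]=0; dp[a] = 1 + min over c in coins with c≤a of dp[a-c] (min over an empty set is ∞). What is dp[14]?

 a  0  1  2  3  4  5  6  7  8  9 10 11 12 13 14 15 16 17 18 19 20 21 22
dp  0  -  -  -  1  -  1  -  2  -  1  -  2  -  2  -  2  -  3  -  2  -  3
(- denotes ∞ / unreachable)

2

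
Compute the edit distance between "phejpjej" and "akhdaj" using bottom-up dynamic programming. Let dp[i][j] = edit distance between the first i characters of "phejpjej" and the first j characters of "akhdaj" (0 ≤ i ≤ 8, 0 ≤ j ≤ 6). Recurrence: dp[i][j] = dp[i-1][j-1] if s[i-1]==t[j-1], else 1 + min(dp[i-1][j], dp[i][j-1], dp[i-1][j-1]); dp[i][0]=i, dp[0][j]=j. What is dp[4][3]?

4

   ''  a  k  h  d  a  j
''  0  1  2  3  4  5  6
 p  1  1  2  3  4  5  6
 h  2  2  2  2  3  4  5
 e  3  3  3  3  3  4  5
 j  4  4  4  4  4  4  4
 p  5  5  5  5  5  5  5
 j  6  6  6  6  6  6  5
 e  7  7  7  7  7  7  6
 j  8  8  8  8  8  8  7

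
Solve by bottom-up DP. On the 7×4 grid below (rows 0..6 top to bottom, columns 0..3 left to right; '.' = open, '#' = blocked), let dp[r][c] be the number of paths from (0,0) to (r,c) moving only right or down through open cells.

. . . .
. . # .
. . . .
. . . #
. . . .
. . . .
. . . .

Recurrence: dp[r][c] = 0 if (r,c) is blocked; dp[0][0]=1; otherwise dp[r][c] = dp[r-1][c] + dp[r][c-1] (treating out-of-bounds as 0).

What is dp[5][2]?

18

r\c   0   1   2   3
  0   1   1   1   1
  1   1   2   0   1
  2   1   3   3   4
  3   1   4   7   0
  4   1   5  12  12
  5   1   6  18  30
  6   1   7  25  55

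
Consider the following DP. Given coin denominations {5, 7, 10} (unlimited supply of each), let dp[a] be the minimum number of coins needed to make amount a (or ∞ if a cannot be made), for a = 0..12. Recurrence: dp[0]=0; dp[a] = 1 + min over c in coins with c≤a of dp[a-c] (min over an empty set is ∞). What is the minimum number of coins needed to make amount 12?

2

 a  0  1  2  3  4  5  6  7  8  9 10 11 12
dp  0  -  -  -  -  1  -  1  -  -  1  -  2
(- denotes ∞ / unreachable)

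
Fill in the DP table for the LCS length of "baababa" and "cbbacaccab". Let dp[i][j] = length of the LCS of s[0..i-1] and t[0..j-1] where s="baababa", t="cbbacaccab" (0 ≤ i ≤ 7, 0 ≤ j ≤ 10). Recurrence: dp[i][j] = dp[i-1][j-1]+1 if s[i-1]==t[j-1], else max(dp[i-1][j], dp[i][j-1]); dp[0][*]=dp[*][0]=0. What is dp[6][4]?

3

   ''  c  b  b  a  c  a  c  c  a  b
''  0  0  0  0  0  0  0  0  0  0  0
 b  0  0  1  1  1  1  1  1  1  1  1
 a  0  0  1  1  2  2  2  2  2  2  2
 a  0  0  1  1  2  2  3  3  3  3  3
 b  0  0  1  2  2  2  3  3  3  3  4
 a  0  0  1  2  3  3  3  3  3  4  4
 b  0  0  1  2  3  3  3  3  3  4  5
 a  0  0  1  2  3  3  4  4  4  4  5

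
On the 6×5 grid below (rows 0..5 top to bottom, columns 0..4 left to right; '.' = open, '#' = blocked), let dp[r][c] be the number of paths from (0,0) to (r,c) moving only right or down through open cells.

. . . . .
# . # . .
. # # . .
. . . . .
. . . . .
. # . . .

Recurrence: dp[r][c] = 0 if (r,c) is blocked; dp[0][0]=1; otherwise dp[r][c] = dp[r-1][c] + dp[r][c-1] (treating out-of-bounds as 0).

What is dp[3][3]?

1

r\c   0   1   2   3   4
  0   1   1   1   1   1
  1   0   1   0   1   2
  2   0   0   0   1   3
  3   0   0   0   1   4
  4   0   0   0   1   5
  5   0   0   0   1   6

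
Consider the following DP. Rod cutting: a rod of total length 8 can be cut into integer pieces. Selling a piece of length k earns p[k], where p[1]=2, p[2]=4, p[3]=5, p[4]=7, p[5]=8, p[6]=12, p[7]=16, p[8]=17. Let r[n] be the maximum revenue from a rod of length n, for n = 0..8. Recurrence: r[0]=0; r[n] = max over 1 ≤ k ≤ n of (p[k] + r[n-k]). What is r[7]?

16

   n    0    1    2    3    4    5    6    7    8
r[n]    0    2    4    6    8   10   12   16   18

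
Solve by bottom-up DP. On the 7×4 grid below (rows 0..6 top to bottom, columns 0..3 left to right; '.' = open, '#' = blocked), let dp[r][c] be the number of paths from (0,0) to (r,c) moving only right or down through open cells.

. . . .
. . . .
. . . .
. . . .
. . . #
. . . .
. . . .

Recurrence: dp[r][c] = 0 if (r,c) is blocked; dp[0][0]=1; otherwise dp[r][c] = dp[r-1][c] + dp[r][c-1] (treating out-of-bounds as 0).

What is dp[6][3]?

49

r\c   0   1   2   3
  0   1   1   1   1
  1   1   2   3   4
  2   1   3   6  10
  3   1   4  10  20
  4   1   5  15   0
  5   1   6  21  21
  6   1   7  28  49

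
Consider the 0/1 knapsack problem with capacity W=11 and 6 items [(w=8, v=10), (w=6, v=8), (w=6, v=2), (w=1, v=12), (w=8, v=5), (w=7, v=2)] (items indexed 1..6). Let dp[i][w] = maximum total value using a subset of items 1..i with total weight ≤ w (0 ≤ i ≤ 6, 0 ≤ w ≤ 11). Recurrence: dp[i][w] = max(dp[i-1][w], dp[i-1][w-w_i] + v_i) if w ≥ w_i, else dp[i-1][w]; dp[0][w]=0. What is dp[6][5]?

i\w   0   1   2   3   4   5   6   7   8   9  10  11
  0   0   0   0   0   0   0   0   0   0   0   0   0
  1   0   0   0   0   0   0   0   0  10  10  10  10
  2   0   0   0   0   0   0   8   8  10  10  10  10
  3   0   0   0   0   0   0   8   8  10  10  10  10
  4   0  12  12  12  12  12  12  20  20  22  22  22
  5   0  12  12  12  12  12  12  20  20  22  22  22
  6   0  12  12  12  12  12  12  20  20  22  22  22

12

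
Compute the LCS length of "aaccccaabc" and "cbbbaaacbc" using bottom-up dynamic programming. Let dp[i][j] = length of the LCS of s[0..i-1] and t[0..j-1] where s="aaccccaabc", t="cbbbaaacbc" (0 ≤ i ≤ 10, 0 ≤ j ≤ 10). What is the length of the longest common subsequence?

5

   ''  c  b  b  b  a  a  a  c  b  c
''  0  0  0  0  0  0  0  0  0  0  0
 a  0  0  0  0  0  1  1  1  1  1  1
 a  0  0  0  0  0  1  2  2  2  2  2
 c  0  1  1  1  1  1  2  2  3  3  3
 c  0  1  1  1  1  1  2  2  3  3  4
 c  0  1  1  1  1  1  2  2  3  3  4
 c  0  1  1  1  1  1  2  2  3  3  4
 a  0  1  1  1  1  2  2  3  3  3  4
 a  0  1  1  1  1  2  3  3  3  3  4
 b  0  1  2  2  2  2  3  3  3  4  4
 c  0  1  2  2  2  2  3  3  4  4  5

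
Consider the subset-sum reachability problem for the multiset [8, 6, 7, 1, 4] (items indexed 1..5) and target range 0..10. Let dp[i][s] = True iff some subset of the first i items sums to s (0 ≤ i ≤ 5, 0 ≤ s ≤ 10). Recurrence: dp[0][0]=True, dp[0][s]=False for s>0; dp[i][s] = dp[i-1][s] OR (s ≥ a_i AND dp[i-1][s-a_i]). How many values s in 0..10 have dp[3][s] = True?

4

i\s   0   1   2   3   4   5   6   7   8   9  10
  0   T   F   F   F   F   F   F   F   F   F   F
  1   T   F   F   F   F   F   F   F   T   F   F
  2   T   F   F   F   F   F   T   F   T   F   F
  3   T   F   F   F   F   F   T   T   T   F   F
  4   T   T   F   F   F   F   T   T   T   T   F
  5   T   T   F   F   T   T   T   T   T   T   T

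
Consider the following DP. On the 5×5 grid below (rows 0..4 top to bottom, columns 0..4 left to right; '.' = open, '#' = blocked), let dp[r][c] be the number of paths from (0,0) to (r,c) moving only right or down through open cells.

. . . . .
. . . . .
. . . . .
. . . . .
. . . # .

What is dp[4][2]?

15

r\c   0   1   2   3   4
  0   1   1   1   1   1
  1   1   2   3   4   5
  2   1   3   6  10  15
  3   1   4  10  20  35
  4   1   5  15   0  35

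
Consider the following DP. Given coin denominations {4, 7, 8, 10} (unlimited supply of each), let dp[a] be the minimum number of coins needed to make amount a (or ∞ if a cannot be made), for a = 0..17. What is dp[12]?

2

 a  0  1  2  3  4  5  6  7  8  9 10 11 12 13 14 15 16 17
dp  0  -  -  -  1  -  -  1  1  -  1  2  2  -  2  2  2  2
(- denotes ∞ / unreachable)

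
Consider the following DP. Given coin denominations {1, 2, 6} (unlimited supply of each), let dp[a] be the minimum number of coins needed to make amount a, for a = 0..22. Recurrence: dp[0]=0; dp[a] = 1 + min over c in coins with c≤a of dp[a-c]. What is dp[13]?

 a  0  1  2  3  4  5  6  7  8  9 10 11 12 13 14 15 16 17 18 19 20 21 22
dp  0  1  1  2  2  3  1  2  2  3  3  4  2  3  3  4  4  5  3  4  4  5  5

3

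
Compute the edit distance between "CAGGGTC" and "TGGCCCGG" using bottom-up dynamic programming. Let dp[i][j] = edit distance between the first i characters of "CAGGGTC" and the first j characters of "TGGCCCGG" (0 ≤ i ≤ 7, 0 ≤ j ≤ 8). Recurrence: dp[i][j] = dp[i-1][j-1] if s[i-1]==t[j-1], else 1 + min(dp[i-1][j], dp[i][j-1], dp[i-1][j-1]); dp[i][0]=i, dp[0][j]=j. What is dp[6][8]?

6

   ''  T  G  G  C  C  C  G  G
''  0  1  2  3  4  5  6  7  8
 C  1  1  2  3  3  4  5  6  7
 A  2  2  2  3  4  4  5  6  7
 G  3  3  2  2  3  4  5  5  6
 G  4  4  3  2  3  4  5  5  5
 G  5  5  4  3  3  4  5  5  5
 T  6  5  5  4  4  4  5  6  6
 C  7  6  6  5  4  4  4  5  6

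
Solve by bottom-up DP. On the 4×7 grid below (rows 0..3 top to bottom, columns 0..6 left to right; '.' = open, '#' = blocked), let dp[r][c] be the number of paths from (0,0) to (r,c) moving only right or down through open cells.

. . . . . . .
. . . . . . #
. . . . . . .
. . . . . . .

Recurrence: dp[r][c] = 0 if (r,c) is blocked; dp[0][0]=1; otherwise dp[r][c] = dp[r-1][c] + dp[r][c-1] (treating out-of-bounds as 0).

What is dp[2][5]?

21

r\c   0   1   2   3   4   5   6
  0   1   1   1   1   1   1   1
  1   1   2   3   4   5   6   0
  2   1   3   6  10  15  21  21
  3   1   4  10  20  35  56  77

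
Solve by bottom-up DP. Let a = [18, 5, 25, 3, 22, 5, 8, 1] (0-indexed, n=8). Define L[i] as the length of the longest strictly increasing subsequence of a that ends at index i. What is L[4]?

   i    0    1    2    3    4    5    6    7
a[i]   18    5   25    3   22    5    8    1
L[i]    1    1    2    1    2    2    3    1

2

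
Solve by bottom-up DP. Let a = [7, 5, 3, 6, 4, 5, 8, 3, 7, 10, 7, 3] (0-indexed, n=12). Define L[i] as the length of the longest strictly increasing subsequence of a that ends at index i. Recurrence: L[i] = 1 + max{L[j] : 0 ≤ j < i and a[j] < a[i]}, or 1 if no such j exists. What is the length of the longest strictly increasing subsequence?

5

   i    0    1    2    3    4    5    6    7    8    9   10   11
a[i]    7    5    3    6    4    5    8    3    7   10    7    3
L[i]    1    1    1    2    2    3    4    1    4    5    4    1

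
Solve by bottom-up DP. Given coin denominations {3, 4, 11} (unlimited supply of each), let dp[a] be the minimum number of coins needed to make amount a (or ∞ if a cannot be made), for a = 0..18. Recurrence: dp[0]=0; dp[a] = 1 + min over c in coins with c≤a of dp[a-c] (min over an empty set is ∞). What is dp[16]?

 a  0  1  2  3  4  5  6  7  8  9 10 11 12 13 14 15 16 17 18
dp  0  -  -  1  1  -  2  2  2  3  3  1  3  4  2  2  4  3  3
(- denotes ∞ / unreachable)

4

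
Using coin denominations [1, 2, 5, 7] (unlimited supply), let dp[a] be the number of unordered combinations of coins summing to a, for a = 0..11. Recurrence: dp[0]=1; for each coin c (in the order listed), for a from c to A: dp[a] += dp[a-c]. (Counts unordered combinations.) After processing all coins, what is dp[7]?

7

after  coin     0     1     2     3     4     5     6     7     8     9    10    11
          1     1     1     1     1     1     1     1     1     1     1     1     1
          2     1     1     2     2     3     3     4     4     5     5     6     6
          5     1     1     2     2     3     4     5     6     7     8    10    11
          7     1     1     2     2     3     4     5     7     8    10    12    14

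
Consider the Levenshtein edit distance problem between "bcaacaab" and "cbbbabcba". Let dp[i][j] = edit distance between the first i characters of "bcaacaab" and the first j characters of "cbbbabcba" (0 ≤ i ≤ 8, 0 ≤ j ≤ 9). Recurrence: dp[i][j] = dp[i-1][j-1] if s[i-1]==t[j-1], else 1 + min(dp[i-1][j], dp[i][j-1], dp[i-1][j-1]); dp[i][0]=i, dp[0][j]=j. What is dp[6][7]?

   ''  c  b  b  b  a  b  c  b  a
''  0  1  2  3  4  5  6  7  8  9
 b  1  1  1  2  3  4  5  6  7  8
 c  2  1  2  2  3  4  5  5  6  7
 a  3  2  2  3  3  3  4  5  6  6
 a  4  3  3  3  4  3  4  5  6  6
 c  5  4  4  4  4  4  4  4  5  6
 a  6  5  5  5  5  4  5  5  5  5
 a  7  6  6  6  6  5  5  6  6  5
 b  8  7  6  6  6  6  5  6  6  6

5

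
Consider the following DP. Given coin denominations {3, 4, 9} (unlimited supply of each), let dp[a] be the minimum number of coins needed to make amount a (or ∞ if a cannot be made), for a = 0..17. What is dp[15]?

 a  0  1  2  3  4  5  6  7  8  9 10 11 12 13 14 15 16 17
dp  0  -  -  1  1  -  2  2  2  1  3  3  2  2  4  3  3  3
(- denotes ∞ / unreachable)

3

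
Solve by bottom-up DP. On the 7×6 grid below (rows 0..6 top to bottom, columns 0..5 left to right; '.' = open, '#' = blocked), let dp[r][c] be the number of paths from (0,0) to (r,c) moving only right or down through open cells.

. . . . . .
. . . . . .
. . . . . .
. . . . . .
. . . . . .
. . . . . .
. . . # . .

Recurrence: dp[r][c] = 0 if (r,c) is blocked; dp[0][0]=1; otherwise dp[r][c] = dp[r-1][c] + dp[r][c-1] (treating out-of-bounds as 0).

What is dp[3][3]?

r\c   0   1   2   3   4   5
  0   1   1   1   1   1   1
  1   1   2   3   4   5   6
  2   1   3   6  10  15  21
  3   1   4  10  20  35  56
  4   1   5  15  35  70 126
  5   1   6  21  56 126 252
  6   1   7  28   0 126 378

20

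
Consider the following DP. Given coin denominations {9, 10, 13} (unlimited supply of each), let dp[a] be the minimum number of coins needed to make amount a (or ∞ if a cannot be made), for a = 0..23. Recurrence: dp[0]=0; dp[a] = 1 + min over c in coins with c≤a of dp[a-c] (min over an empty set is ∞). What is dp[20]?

 a  0  1  2  3  4  5  6  7  8  9 10 11 12 13 14 15 16 17 18 19 20 21 22 23
dp  0  -  -  -  -  -  -  -  -  1  1  -  -  1  -  -  -  -  2  2  2  -  2  2
(- denotes ∞ / unreachable)

2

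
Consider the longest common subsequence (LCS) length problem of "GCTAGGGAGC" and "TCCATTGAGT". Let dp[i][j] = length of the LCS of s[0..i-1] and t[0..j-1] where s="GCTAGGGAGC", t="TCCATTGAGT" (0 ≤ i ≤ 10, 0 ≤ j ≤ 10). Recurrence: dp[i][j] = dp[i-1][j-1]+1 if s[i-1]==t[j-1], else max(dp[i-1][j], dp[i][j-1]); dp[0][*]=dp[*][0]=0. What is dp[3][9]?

2

   ''  T  C  C  A  T  T  G  A  G  T
''  0  0  0  0  0  0  0  0  0  0  0
 G  0  0  0  0  0  0  0  1  1  1  1
 C  0  0  1  1  1  1  1  1  1  1  1
 T  0  1  1  1  1  2  2  2  2  2  2
 A  0  1  1  1  2  2  2  2  3  3  3
 G  0  1  1  1  2  2  2  3  3  4  4
 G  0  1  1  1  2  2  2  3  3  4  4
 G  0  1  1  1  2  2  2  3  3  4  4
 A  0  1  1  1  2  2  2  3  4  4  4
 G  0  1  1  1  2  2  2  3  4  5  5
 C  0  1  2  2  2  2  2  3  4  5  5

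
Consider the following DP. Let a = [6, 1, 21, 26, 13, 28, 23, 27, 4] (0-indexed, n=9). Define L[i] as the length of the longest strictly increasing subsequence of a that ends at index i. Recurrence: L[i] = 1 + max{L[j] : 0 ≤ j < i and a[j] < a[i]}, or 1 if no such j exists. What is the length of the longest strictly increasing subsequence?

4

   i    0    1    2    3    4    5    6    7    8
a[i]    6    1   21   26   13   28   23   27    4
L[i]    1    1    2    3    2    4    3    4    2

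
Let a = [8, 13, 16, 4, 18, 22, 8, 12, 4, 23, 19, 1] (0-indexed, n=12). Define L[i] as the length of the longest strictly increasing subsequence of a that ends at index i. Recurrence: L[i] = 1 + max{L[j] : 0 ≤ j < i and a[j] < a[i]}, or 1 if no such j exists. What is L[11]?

   i    0    1    2    3    4    5    6    7    8    9   10   11
a[i]    8   13   16    4   18   22    8   12    4   23   19    1
L[i]    1    2    3    1    4    5    2    3    1    6    5    1

1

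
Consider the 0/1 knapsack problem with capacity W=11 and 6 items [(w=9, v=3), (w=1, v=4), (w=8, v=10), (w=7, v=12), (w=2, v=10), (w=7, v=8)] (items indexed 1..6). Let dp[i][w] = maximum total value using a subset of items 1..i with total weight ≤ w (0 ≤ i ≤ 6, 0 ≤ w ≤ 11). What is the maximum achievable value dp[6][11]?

i\w   0   1   2   3   4   5   6   7   8   9  10  11
  0   0   0   0   0   0   0   0   0   0   0   0   0
  1   0   0   0   0   0   0   0   0   0   3   3   3
  2   0   4   4   4   4   4   4   4   4   4   7   7
  3   0   4   4   4   4   4   4   4  10  14  14  14
  4   0   4   4   4   4   4   4  12  16  16  16  16
  5   0   4  10  14  14  14  14  14  16  22  26  26
  6   0   4  10  14  14  14  14  14  16  22  26  26

26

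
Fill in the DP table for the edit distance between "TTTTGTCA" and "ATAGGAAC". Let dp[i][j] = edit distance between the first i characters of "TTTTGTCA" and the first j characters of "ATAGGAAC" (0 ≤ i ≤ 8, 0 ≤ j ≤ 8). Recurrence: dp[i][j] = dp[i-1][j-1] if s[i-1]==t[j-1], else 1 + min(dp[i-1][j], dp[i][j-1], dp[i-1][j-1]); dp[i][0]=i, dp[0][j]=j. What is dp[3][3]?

   ''  A  T  A  G  G  A  A  C
''  0  1  2  3  4  5  6  7  8
 T  1  1  1  2  3  4  5  6  7
 T  2  2  1  2  3  4  5  6  7
 T  3  3  2  2  3  4  5  6  7
 T  4  4  3  3  3  4  5  6  7
 G  5  5  4  4  3  3  4  5  6
 T  6  6  5  5  4  4  4  5  6
 C  7  7  6  6  5  5  5  5  5
 A  8  7  7  6  6  6  5  5  6

2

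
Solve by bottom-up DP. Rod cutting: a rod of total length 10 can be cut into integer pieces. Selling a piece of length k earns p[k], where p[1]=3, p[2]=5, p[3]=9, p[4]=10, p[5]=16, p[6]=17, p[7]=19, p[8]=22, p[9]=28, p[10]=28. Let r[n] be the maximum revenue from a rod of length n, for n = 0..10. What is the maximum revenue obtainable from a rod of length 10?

   n    0    1    2    3    4    5    6    7    8    9   10
r[n]    0    3    6    9   12   16   19   22   25   28   32

32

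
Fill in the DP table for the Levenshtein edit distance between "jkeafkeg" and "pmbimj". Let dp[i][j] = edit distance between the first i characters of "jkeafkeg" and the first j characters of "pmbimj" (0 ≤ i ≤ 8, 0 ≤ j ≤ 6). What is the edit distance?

8

   ''  p  m  b  i  m  j
''  0  1  2  3  4  5  6
 j  1  1  2  3  4  5  5
 k  2  2  2  3  4  5  6
 e  3  3  3  3  4  5  6
 a  4  4  4  4  4  5  6
 f  5  5  5  5  5  5  6
 k  6  6  6  6  6  6  6
 e  7  7  7  7  7  7  7
 g  8  8  8  8  8  8  8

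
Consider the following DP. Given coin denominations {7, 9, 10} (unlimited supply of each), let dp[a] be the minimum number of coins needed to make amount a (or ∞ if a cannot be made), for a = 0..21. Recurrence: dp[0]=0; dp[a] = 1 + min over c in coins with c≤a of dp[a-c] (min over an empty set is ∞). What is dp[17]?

 a  0  1  2  3  4  5  6  7  8  9 10 11 12 13 14 15 16 17 18 19 20 21
dp  0  -  -  -  -  -  -  1  -  1  1  -  -  -  2  -  2  2  2  2  2  3
(- denotes ∞ / unreachable)

2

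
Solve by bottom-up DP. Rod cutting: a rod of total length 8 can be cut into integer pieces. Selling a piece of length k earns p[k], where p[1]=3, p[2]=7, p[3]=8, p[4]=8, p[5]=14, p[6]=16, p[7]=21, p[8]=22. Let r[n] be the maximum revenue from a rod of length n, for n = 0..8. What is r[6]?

   n    0    1    2    3    4    5    6    7    8
r[n]    0    3    7   10   14   17   21   24   28

21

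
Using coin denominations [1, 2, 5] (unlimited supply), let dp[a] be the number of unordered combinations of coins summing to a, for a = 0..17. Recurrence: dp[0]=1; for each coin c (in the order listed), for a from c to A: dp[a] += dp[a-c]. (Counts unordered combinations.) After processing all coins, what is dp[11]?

11

after  coin     0     1     2     3     4     5     6     7     8     9    10    11    12    13    14    15    16    17
          1     1     1     1     1     1     1     1     1     1     1     1     1     1     1     1     1     1     1
          2     1     1     2     2     3     3     4     4     5     5     6     6     7     7     8     8     9     9
          5     1     1     2     2     3     4     5     6     7     8    10    11    13    14    16    18    20    22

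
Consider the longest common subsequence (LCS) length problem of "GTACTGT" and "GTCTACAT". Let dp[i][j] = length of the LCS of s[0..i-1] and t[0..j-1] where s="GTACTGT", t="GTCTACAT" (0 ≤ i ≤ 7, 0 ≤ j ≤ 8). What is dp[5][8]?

5

   ''  G  T  C  T  A  C  A  T
''  0  0  0  0  0  0  0  0  0
 G  0  1  1  1  1  1  1  1  1
 T  0  1  2  2  2  2  2  2  2
 A  0  1  2  2  2  3  3  3  3
 C  0  1  2  3  3  3  4  4  4
 T  0  1  2  3  4  4  4  4  5
 G  0  1  2  3  4  4  4  4  5
 T  0  1  2  3  4  4  4  4  5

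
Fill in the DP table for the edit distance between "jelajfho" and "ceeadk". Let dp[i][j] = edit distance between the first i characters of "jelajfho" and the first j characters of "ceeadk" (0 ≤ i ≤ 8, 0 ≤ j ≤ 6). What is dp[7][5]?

   ''  c  e  e  a  d  k
''  0  1  2  3  4  5  6
 j  1  1  2  3  4  5  6
 e  2  2  1  2  3  4  5
 l  3  3  2  2  3  4  5
 a  4  4  3  3  2  3  4
 j  5  5  4  4  3  3  4
 f  6  6  5  5  4  4  4
 h  7  7  6  6  5  5  5
 o  8  8  7  7  6  6  6

5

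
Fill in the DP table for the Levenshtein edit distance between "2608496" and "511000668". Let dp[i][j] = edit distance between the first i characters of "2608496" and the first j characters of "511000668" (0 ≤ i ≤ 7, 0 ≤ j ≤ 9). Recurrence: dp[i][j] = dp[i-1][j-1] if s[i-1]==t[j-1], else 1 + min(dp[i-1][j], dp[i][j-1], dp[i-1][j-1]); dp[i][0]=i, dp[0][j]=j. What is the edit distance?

   ''  5  1  1  0  0  0  6  6  8
''  0  1  2  3  4  5  6  7  8  9
 2  1  1  2  3  4  5  6  7  8  9
 6  2  2  2  3  4  5  6  6  7  8
 0  3  3  3  3  3  4  5  6  7  8
 8  4  4  4  4  4  4  5  6  7  7
 4  5  5  5  5  5  5  5  6  7  8
 9  6  6  6  6  6  6  6  6  7  8
 6  7  7  7  7  7  7  7  6  6  7

7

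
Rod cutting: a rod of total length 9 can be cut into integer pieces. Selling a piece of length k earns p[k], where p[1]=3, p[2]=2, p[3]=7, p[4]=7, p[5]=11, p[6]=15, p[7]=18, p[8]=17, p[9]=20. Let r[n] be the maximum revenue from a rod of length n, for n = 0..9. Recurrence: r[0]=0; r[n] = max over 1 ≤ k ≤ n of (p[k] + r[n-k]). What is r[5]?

15

   n    0    1    2    3    4    5    6    7    8    9
r[n]    0    3    6    9   12   15   18   21   24   27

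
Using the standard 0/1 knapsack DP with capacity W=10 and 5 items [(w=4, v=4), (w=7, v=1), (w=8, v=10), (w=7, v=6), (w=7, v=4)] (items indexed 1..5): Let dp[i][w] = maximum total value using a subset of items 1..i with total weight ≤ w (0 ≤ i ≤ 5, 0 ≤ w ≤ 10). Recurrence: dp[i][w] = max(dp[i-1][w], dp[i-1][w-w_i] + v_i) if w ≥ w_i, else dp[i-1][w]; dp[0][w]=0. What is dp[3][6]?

4

i\w   0   1   2   3   4   5   6   7   8   9  10
  0   0   0   0   0   0   0   0   0   0   0   0
  1   0   0   0   0   4   4   4   4   4   4   4
  2   0   0   0   0   4   4   4   4   4   4   4
  3   0   0   0   0   4   4   4   4  10  10  10
  4   0   0   0   0   4   4   4   6  10  10  10
  5   0   0   0   0   4   4   4   6  10  10  10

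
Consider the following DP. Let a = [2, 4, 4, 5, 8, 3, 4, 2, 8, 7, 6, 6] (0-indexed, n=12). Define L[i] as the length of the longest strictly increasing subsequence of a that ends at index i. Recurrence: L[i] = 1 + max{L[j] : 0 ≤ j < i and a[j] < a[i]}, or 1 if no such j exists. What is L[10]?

4

   i    0    1    2    3    4    5    6    7    8    9   10   11
a[i]    2    4    4    5    8    3    4    2    8    7    6    6
L[i]    1    2    2    3    4    2    3    1    4    4    4    4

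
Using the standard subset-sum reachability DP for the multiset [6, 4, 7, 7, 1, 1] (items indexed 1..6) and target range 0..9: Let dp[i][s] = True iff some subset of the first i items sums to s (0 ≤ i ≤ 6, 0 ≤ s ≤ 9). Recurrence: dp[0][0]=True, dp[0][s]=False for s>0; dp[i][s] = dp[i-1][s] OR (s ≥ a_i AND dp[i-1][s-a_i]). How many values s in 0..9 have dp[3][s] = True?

i\s   0   1   2   3   4   5   6   7   8   9
  0   T   F   F   F   F   F   F   F   F   F
  1   T   F   F   F   F   F   T   F   F   F
  2   T   F   F   F   T   F   T   F   F   F
  3   T   F   F   F   T   F   T   T   F   F
  4   T   F   F   F   T   F   T   T   F   F
  5   T   T   F   F   T   T   T   T   T   F
  6   T   T   T   F   T   T   T   T   T   T

4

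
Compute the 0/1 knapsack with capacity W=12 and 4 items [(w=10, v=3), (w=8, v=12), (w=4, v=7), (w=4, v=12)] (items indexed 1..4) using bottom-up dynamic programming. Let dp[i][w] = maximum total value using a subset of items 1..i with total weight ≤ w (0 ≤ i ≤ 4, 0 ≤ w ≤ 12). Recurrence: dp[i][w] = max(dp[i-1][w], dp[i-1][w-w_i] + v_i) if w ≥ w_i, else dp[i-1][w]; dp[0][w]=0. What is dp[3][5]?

7

i\w   0   1   2   3   4   5   6   7   8   9  10  11  12
  0   0   0   0   0   0   0   0   0   0   0   0   0   0
  1   0   0   0   0   0   0   0   0   0   0   3   3   3
  2   0   0   0   0   0   0   0   0  12  12  12  12  12
  3   0   0   0   0   7   7   7   7  12  12  12  12  19
  4   0   0   0   0  12  12  12  12  19  19  19  19  24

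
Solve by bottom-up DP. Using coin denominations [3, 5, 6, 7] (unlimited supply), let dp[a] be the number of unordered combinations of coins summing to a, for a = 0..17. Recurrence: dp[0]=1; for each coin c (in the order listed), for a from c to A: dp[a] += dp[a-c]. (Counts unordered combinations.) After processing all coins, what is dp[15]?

after  coin     0     1     2     3     4     5     6     7     8     9    10    11    12    13    14    15    16    17
          3     1     0     0     1     0     0     1     0     0     1     0     0     1     0     0     1     0     0
          5     1     0     0     1     0     1     1     0     1     1     1     1     1     1     1     2     1     1
          6     1     0     0     1     0     1     2     0     1     2     1     2     3     1     2     4     2     3
          7     1     0     0     1     0     1     2     1     1     2     2     2     4     3     3     5     4     5

5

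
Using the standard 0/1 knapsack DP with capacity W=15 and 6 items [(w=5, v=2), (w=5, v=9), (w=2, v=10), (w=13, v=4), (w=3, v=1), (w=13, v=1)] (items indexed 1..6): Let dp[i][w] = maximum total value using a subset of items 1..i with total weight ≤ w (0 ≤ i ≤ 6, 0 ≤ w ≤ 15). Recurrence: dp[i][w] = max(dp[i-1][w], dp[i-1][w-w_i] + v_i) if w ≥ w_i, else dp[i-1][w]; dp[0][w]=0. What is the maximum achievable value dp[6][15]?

i\w   0   1   2   3   4   5   6   7   8   9  10  11  12  13  14  15
  0   0   0   0   0   0   0   0   0   0   0   0   0   0   0   0   0
  1   0   0   0   0   0   2   2   2   2   2   2   2   2   2   2   2
  2   0   0   0   0   0   9   9   9   9   9  11  11  11  11  11  11
  3   0   0  10  10  10  10  10  19  19  19  19  19  21  21  21  21
  4   0   0  10  10  10  10  10  19  19  19  19  19  21  21  21  21
  5   0   0  10  10  10  11  11  19  19  19  20  20  21  21  21  22
  6   0   0  10  10  10  11  11  19  19  19  20  20  21  21  21  22

22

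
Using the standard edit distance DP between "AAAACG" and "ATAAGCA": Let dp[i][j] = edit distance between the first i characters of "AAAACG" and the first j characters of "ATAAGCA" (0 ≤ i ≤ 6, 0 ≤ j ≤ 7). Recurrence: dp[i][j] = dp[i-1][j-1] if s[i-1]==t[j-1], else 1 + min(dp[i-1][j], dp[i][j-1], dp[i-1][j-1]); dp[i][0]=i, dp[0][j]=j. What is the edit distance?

   ''  A  T  A  A  G  C  A
''  0  1  2  3  4  5  6  7
 A  1  0  1  2  3  4  5  6
 A  2  1  1  1  2  3  4  5
 A  3  2  2  1  1  2  3  4
 A  4  3  3  2  1  2  3  3
 C  5  4  4  3  2  2  2  3
 G  6  5  5  4  3  2  3  3

3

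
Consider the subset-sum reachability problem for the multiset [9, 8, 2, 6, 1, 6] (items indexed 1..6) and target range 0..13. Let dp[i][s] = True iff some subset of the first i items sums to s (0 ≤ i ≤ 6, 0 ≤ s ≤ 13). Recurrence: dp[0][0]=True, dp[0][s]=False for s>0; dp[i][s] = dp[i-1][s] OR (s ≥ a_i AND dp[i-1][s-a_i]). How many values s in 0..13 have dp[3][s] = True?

6

i\s   0   1   2   3   4   5   6   7   8   9  10  11  12  13
  0   T   F   F   F   F   F   F   F   F   F   F   F   F   F
  1   T   F   F   F   F   F   F   F   F   T   F   F   F   F
  2   T   F   F   F   F   F   F   F   T   T   F   F   F   F
  3   T   F   T   F   F   F   F   F   T   T   T   T   F   F
  4   T   F   T   F   F   F   T   F   T   T   T   T   F   F
  5   T   T   T   T   F   F   T   T   T   T   T   T   T   F
  6   T   T   T   T   F   F   T   T   T   T   T   T   T   T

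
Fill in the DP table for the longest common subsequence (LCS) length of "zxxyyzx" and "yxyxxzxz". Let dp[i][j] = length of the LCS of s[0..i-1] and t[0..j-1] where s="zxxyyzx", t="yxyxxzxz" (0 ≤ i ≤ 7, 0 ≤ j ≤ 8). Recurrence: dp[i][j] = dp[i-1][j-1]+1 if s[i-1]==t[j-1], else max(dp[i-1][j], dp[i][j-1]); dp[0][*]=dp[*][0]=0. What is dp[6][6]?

   ''  y  x  y  x  x  z  x  z
''  0  0  0  0  0  0  0  0  0
 z  0  0  0  0  0  0  1  1  1
 x  0  0  1  1  1  1  1  2  2
 x  0  0  1  1  2  2  2  2  2
 y  0  1  1  2  2  2  2  2  2
 y  0  1  1  2  2  2  2  2  2
 z  0  1  1  2  2  2  3  3  3
 x  0  1  2  2  3  3  3  4  4

3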